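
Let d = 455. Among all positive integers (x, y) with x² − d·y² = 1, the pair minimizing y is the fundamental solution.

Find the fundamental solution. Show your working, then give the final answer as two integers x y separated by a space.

64 3

[21; 3,42] for √455; ℓ=2 ⇒ convergent index 1
k=0  a_k=21  p_k/q_k = 21/1
k=1  a_k=3  p_k/q_k = 64/3
(x₁, y₁) = (64, 3);  64² − 455·3² = 1 ✓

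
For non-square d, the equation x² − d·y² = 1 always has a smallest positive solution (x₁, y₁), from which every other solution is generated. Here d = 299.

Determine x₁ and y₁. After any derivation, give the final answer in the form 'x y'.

√299 = [17; 3,2,3,34, …], period ℓ=4 (even) → k=3
a_0=17:  p_0=17·1+0=17,  q_0=17·0+1=1
…
a_2=2:  p_2=2·52+17=121,  q_2=2·3+1=7
a_3=3:  p_3=3·121+52=415,  q_3=3·7+3=24
(x₁, y₁) = (415, 24);  415² − 299·24² = 1 ✓

415 24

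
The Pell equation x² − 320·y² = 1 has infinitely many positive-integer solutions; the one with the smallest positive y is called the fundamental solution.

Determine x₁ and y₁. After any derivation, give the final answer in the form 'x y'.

√320 = [17; 1,7,1,34, …], period ℓ=4 (even) → k=3
k=0  a_k=17  p_k/q_k = 17/1
k=1  a_k=1  p_k/q_k = 18/1
k=2  a_k=7  p_k/q_k = 143/8
k=3  a_k=1  p_k/q_k = 161/9
(x₁, y₁) = (161, 9);  161² − 320·9² = 1 ✓

161 9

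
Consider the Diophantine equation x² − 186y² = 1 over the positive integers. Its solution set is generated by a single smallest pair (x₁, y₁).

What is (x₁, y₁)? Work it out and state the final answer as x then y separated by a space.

d=186: √d = [13; 1,1,1,3,4,3,1,1,1,26] (ℓ=10, even), read p_9/q_9
k=0  a_k=13  p_k/q_k = 13/1
…
k=3  a_k=1  p_k/q_k = 41/3
k=4  a_k=3  p_k/q_k = 150/11
k=5  a_k=4  p_k/q_k = 641/47
k=6  a_k=3  p_k/q_k = 2073/152
k=7  a_k=1  p_k/q_k = 2714/199
k=8  a_k=1  p_k/q_k = 4787/351
k=9  a_k=1  p_k/q_k = 7501/550
(x₁, y₁) = (7501, 550);  7501² − 186·550² = 1 ✓

7501 550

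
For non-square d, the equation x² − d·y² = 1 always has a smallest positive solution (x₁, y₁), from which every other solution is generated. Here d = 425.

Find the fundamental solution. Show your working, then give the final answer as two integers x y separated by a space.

143649 6968

√425 → a₀=20, period (1,1,1,1,1,1,40); ℓ=7 odd so k=13
a_0=20:  p_0=20·1+0=20,  q_0=20·0+1=1
a_1=1:  p_1=1·20+1=21,  q_1=1·1+0=1
…
a_3=1:  p_3=1·41+21=62,  q_3=1·2+1=3
…
a_6=1:  p_6=1·165+103=268,  q_6=1·8+5=13
…
a_11=1:  p_11=1·33191+22038=55229,  q_11=1·1610+1069=2679
a_12=1:  p_12=1·55229+33191=88420,  q_12=1·2679+1610=4289
a_13=1:  p_13=1·88420+55229=143649,  q_13=1·4289+2679=6968
fundamental: x₁=143649, y₁=6968  (since 20635035201 − 425·48553024 = 1)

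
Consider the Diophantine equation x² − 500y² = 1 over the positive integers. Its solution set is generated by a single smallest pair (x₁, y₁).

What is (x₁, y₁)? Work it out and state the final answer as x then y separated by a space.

d=500: √d = [22; 2,1,3,2,1,…,1,2,44] (ℓ=14, even), read p_13/q_13
k=0  a_k=22  p_k/q_k = 22/1
k=1  a_k=2  p_k/q_k = 45/2
…
k=3  a_k=3  p_k/q_k = 246/11
k=4  a_k=2  p_k/q_k = 559/25
…
k=6  a_k=1  p_k/q_k = 1364/61
…
k=9  a_k=1  p_k/q_k = 30254/1353
…
k=11  a_k=3  p_k/q_k = 259205/11592
k=12  a_k=1  p_k/q_k = 335522/15005
k=13  a_k=2  p_k/q_k = 930249/41602
fundamental: x₁=930249, y₁=41602  (since 865363202001 − 500·1730726404 = 1)

930249 41602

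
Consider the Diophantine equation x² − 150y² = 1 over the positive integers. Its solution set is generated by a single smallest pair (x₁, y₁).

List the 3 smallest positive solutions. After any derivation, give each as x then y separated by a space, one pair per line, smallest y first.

49 4
4801 392
470449 38412

d=150: √d = [12; 4,24] (ℓ=2, even), read p_1/q_1
i=0: a=12 ⇒ p=12, q=1
i=1: a=4 ⇒ p=49, q=4
(x₁, y₁) = (49, 4);  49² − 150·4² = 1 ✓
n=2: (49,4)∘(49,4) = (49·49+150·4·4, 49·4+4·49) = (4801,392)
n=3: (4801,392)∘(49,4) = (49·4801+150·4·392, 49·392+4·4801) = (470449,38412)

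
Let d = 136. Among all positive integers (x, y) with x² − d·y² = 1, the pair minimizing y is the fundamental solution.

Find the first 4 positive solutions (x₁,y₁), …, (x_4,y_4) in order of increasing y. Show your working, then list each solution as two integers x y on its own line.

35 3
2449 210
171395 14697
11995201 1028580

d=136: √d = [11; 1,1,1,22] (ℓ=4, even), read p_3/q_3
step 0: (11, 1)  from 11·(1,0) + (0,1)
…
step 2: (23, 2)  from 1·(12,1) + (11,1)
step 3: (35, 3)  from 1·(23,2) + (12,1)
fundamental: x₁=35, y₁=3  (since 1225 − 136·9 = 1)
(x_2, y_2) = (35·35 + 136·3·3, 35·3 + 3·35) = (2449, 210)
(x_3, y_3) = (35·2449 + 136·3·210, 35·210 + 3·2449) = (171395, 14697)
(x_4, y_4) = (35·171395 + 136·3·14697, 35·14697 + 3·171395) = (11995201, 1028580)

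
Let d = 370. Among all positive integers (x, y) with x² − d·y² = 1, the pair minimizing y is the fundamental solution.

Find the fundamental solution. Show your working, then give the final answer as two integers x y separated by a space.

[19; 4,4,38] for √370; ℓ=3 ⇒ convergent index 5
k=0  a_k=19  p_k/q_k = 19/1
k=1  a_k=4  p_k/q_k = 77/4
k=2  a_k=4  p_k/q_k = 327/17
k=3  a_k=38  p_k/q_k = 12503/650
k=4  a_k=4  p_k/q_k = 50339/2617
k=5  a_k=4  p_k/q_k = 213859/11118
(x₁, y₁) = (213859, 11118);  213859² − 370·11118² = 1 ✓

213859 11118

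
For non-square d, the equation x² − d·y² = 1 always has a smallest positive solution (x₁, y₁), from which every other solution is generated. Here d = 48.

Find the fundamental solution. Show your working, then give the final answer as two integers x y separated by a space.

7 1

√48 = [6; 1,12, …], period ℓ=2 (even) → k=1
a_0=6:  p_0=6·1+0=6,  q_0=6·0+1=1
a_1=1:  p_1=1·6+1=7,  q_1=1·1+0=1
(x₁, y₁) = (7, 1);  7² − 48·1² = 1 ✓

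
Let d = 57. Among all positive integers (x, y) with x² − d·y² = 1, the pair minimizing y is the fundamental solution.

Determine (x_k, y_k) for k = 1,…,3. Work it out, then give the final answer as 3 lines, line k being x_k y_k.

[7; 1,1,4,1,1,14] for √57; ℓ=6 ⇒ convergent index 5
step 0: (7, 1)  from 7·(1,0) + (0,1)
…
step 4: (83, 11)  from 1·(68,9) + (15,2)
step 5: (151, 20)  from 1·(83,11) + (68,9)
→ (151, 20).  Check: 151²=22801, 57·20²=22800, difference 1.
k=2:  x_2 = 151·151+57·20·20 = 45601,  y_2 = 151·20+20·151 = 6040
k=3:  x_3 = 151·45601+57·20·6040 = 13771351,  y_3 = 151·6040+20·45601 = 1824060

151 20
45601 6040
13771351 1824060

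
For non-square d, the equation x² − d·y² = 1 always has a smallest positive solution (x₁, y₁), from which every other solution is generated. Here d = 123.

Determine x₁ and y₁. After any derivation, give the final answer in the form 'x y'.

122 11

√123 → a₀=11, period (11,22); ℓ=2 even so k=1
i=0: a=11 ⇒ p=11, q=1
i=1: a=11 ⇒ p=122, q=11
fundamental: x₁=122, y₁=11  (since 14884 − 123·121 = 1)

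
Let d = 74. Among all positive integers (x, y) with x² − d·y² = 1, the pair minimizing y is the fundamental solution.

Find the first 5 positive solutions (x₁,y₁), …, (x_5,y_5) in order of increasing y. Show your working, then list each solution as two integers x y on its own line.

3699 430
27365201 3181140
202447753299 23534073290
1497708451540801 174105071018280
11080046922051092499 1288029291859162150

√74 = [8; 1,1,1,1,16, …], period ℓ=5 (odd) → k=9
step 0: (8, 1)  from 8·(1,0) + (0,1)
…
step 2: (17, 2)  from 1·(9,1) + (8,1)
step 3: (26, 3)  from 1·(17,2) + (9,1)
…
step 6: (757, 88)  from 1·(714,83) + (43,5)
step 7: (1471, 171)  from 1·(757,88) + (714,83)
step 8: (2228, 259)  from 1·(1471,171) + (757,88)
step 9: (3699, 430)  from 1·(2228,259) + (1471,171)
→ (3699, 430).  Check: 3699²=13682601, 74·430²=13682600, difference 1.
n=2: (3699,430)∘(3699,430) = (3699·3699+74·430·430, 3699·430+430·3699) = (27365201,3181140)
n=3: (27365201,3181140)∘(3699,430) = (3699·27365201+74·430·3181140, 3699·3181140+430·27365201) = (202447753299,23534073290)
n=4: (202447753299,23534073290)∘(3699,430) = (3699·202447753299+74·430·23534073290, 3699·23534073290+430·202447753299) = (1497708451540801,174105071018280)
n=5: (1497708451540801,174105071018280)∘(3699,430) = (3699·1497708451540801+74·430·174105071018280, 3699·174105071018280+430·1497708451540801) = (11080046922051092499,1288029291859162150)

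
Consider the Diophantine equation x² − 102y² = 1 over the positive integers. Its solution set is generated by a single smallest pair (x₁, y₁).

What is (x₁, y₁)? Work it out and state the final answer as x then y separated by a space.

d=102: √d = [10; 10,20] (ℓ=2, even), read p_1/q_1
a_0=10:  p_0=10·1+0=10,  q_0=10·0+1=1
a_1=10:  p_1=10·10+1=101,  q_1=10·1+0=10
→ (101, 10).  Check: 101²=10201, 102·10²=10200, difference 1.

101 10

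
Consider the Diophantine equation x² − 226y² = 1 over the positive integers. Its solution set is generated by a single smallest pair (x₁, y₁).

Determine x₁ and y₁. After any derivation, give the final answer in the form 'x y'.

d=226: √d = [15; 30] (ℓ=1, odd), read p_1/q_1
step 0: (15, 1)  from 15·(1,0) + (0,1)
step 1: (451, 30)  from 30·(15,1) + (1,0)
fundamental: x₁=451, y₁=30  (since 203401 − 226·900 = 1)

451 30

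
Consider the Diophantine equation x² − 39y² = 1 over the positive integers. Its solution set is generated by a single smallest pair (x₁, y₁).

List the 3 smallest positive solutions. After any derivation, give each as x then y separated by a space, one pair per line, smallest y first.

25 4
1249 200
62425 9996

√39 = [6; 4,12, …], period ℓ=2 (even) → k=1
step 0: (6, 1)  from 6·(1,0) + (0,1)
step 1: (25, 4)  from 4·(6,1) + (1,0)
(x₁, y₁) = (25, 4);  25² − 39·4² = 1 ✓
(x_2, y_2) = (25·25 + 39·4·4, 25·4 + 4·25) = (1249, 200)
(x_3, y_3) = (25·1249 + 39·4·200, 25·200 + 4·1249) = (62425, 9996)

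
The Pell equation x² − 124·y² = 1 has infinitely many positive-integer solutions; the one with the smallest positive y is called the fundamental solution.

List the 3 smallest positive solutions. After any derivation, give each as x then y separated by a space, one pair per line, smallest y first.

√124 → a₀=11, period (7,2,1,1,1,…,2,7,22); ℓ=16 even so k=15
i=0: a=11 ⇒ p=11, q=1
i=1: a=7 ⇒ p=78, q=7
i=2: a=2 ⇒ p=167, q=15
i=3: a=1 ⇒ p=245, q=22
i=4: a=1 ⇒ p=412, q=37
i=5: a=1 ⇒ p=657, q=59
…
i=7: a=1 ⇒ p=3040, q=273
i=8: a=4 ⇒ p=14543, q=1306
i=9: a=1 ⇒ p=17583, q=1579
…
i=11: a=1 ⇒ p=84875, q=7622
i=12: a=1 ⇒ p=152167, q=13665
i=13: a=1 ⇒ p=237042, q=21287
i=14: a=2 ⇒ p=626251, q=56239
i=15: a=7 ⇒ p=4620799, q=414960
→ (4620799, 414960).  Check: 4620799²=21351783398401, 124·414960²=21351783398400, difference 1.
(x_2, y_2) = (4620799·4620799 + 124·414960·414960, 4620799·414960 + 414960·4620799) = (42703566796801, 3834893506080)
(x_3, y_3) = (4620799·42703566796801 + 124·414960·3834893506080, 4620799·3834893506080 + 414960·42703566796801) = (394649197502177907199, 35440544156001500880)

4620799 414960
42703566796801 3834893506080
394649197502177907199 35440544156001500880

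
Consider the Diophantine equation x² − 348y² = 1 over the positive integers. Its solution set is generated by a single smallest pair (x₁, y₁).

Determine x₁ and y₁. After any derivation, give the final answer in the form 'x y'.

√348 = [18; 1,1,1,8,1,1,1,36, …], period ℓ=8 (even) → k=7
step 0: (18, 1)  from 18·(1,0) + (0,1)
step 1: (19, 1)  from 1·(18,1) + (1,0)
step 2: (37, 2)  from 1·(19,1) + (18,1)
step 3: (56, 3)  from 1·(37,2) + (19,1)
step 4: (485, 26)  from 8·(56,3) + (37,2)
step 5: (541, 29)  from 1·(485,26) + (56,3)
step 6: (1026, 55)  from 1·(541,29) + (485,26)
step 7: (1567, 84)  from 1·(1026,55) + (541,29)
(x₁, y₁) = (1567, 84);  1567² − 348·84² = 1 ✓

1567 84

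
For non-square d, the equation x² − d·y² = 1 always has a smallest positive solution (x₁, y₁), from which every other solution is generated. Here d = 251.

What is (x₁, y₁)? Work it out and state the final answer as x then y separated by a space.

3674890 231957

d=251: √d = [15; 1,5,2,1,2,…,5,1,30] (ℓ=14, even), read p_13/q_13
i=0: a=15 ⇒ p=15, q=1
i=1: a=1 ⇒ p=16, q=1
i=2: a=5 ⇒ p=95, q=6
…
i=8: a=2 ⇒ p=61043, q=3853
i=9: a=2 ⇒ p=151649, q=9572
i=10: a=1 ⇒ p=212692, q=13425
…
i=12: a=5 ⇒ p=3097857, q=195535
i=13: a=1 ⇒ p=3674890, q=231957
fundamental: x₁=3674890, y₁=231957  (since 13504816512100 − 251·53804049849 = 1)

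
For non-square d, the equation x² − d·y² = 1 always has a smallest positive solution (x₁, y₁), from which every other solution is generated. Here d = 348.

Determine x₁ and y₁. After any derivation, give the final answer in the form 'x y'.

1567 84

d=348: √d = [18; 1,1,1,8,1,1,1,36] (ℓ=8, even), read p_7/q_7
a_0=18:  p_0=18·1+0=18,  q_0=18·0+1=1
…
a_2=1:  p_2=1·19+18=37,  q_2=1·1+1=2
…
a_4=8:  p_4=8·56+37=485,  q_4=8·3+2=26
a_5=1:  p_5=1·485+56=541,  q_5=1·26+3=29
a_6=1:  p_6=1·541+485=1026,  q_6=1·29+26=55
a_7=1:  p_7=1·1026+541=1567,  q_7=1·55+29=84
fundamental: x₁=1567, y₁=84  (since 2455489 − 348·7056 = 1)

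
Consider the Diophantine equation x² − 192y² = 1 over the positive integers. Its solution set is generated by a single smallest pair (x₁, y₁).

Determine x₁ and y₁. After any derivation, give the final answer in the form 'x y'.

[13; 1,5,1,26] for √192; ℓ=4 ⇒ convergent index 3
k=0  a_k=13  p_k/q_k = 13/1
…
k=2  a_k=5  p_k/q_k = 83/6
k=3  a_k=1  p_k/q_k = 97/7
→ (97, 7).  Check: 97²=9409, 192·7²=9408, difference 1.

97 7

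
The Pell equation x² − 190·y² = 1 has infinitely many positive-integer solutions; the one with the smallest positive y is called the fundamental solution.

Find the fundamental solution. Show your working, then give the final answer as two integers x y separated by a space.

[13; 1,3,1,1,1,…,3,1,26] for √190; ℓ=14 ⇒ convergent index 13
i=0: a=13 ⇒ p=13, q=1
i=1: a=1 ⇒ p=14, q=1
…
i=8: a=2 ⇒ p=2936, q=213
…
i=10: a=1 ⇒ p=7085, q=514
…
i=12: a=3 ⇒ p=40787, q=2959
i=13: a=1 ⇒ p=52021, q=3774
→ (52021, 3774).  Check: 52021²=2706184441, 190·3774²=2706184440, difference 1.

52021 3774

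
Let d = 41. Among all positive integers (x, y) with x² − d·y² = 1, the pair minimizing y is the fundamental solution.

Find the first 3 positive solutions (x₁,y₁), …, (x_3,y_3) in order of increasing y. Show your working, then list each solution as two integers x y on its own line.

[6; 2,2,12] for √41; ℓ=3 ⇒ convergent index 5
i=0: a=6 ⇒ p=6, q=1
…
i=2: a=2 ⇒ p=32, q=5
i=3: a=12 ⇒ p=397, q=62
i=4: a=2 ⇒ p=826, q=129
i=5: a=2 ⇒ p=2049, q=320
fundamental: x₁=2049, y₁=320  (since 4198401 − 41·102400 = 1)
(x_2, y_2) = (2049·2049 + 41·320·320, 2049·320 + 320·2049) = (8396801, 1311360)
(x_3, y_3) = (2049·8396801 + 41·320·1311360, 2049·1311360 + 320·8396801) = (34410088449, 5373952960)

2049 320
8396801 1311360
34410088449 5373952960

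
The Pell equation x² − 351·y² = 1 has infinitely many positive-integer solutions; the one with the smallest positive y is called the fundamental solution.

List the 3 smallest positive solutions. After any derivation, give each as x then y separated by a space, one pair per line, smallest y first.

62425 3332
7793761249 416000200
973051091875225 51937624966668

d=351: √d = [18; 1,2,1,3,2,2,2,3,1,2,1,36] (ℓ=12, even), read p_11/q_11
k=0  a_k=18  p_k/q_k = 18/1
k=1  a_k=1  p_k/q_k = 19/1
k=2  a_k=2  p_k/q_k = 56/3
…
k=4  a_k=3  p_k/q_k = 281/15
k=5  a_k=2  p_k/q_k = 637/34
k=6  a_k=2  p_k/q_k = 1555/83
k=7  a_k=2  p_k/q_k = 3747/200
…
k=10  a_k=2  p_k/q_k = 45882/2449
k=11  a_k=1  p_k/q_k = 62425/3332
fundamental: x₁=62425, y₁=3332  (since 3896880625 − 351·11102224 = 1)
(x_2, y_2) = (62425·62425 + 351·3332·3332, 62425·3332 + 3332·62425) = (7793761249, 416000200)
(x_3, y_3) = (62425·7793761249 + 351·3332·416000200, 62425·416000200 + 3332·7793761249) = (973051091875225, 51937624966668)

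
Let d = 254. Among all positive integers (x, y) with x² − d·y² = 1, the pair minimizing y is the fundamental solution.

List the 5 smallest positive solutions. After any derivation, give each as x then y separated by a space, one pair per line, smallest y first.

√254 = [15; 1,14,1,30, …], period ℓ=4 (even) → k=3
a_0=15:  p_0=15·1+0=15,  q_0=15·0+1=1
a_1=1:  p_1=1·15+1=16,  q_1=1·1+0=1
a_2=14:  p_2=14·16+15=239,  q_2=14·1+1=15
a_3=1:  p_3=1·239+16=255,  q_3=1·15+1=16
fundamental: x₁=255, y₁=16  (since 65025 − 254·256 = 1)
k=2:  x_2 = 255·255+254·16·16 = 130049,  y_2 = 255·16+16·255 = 8160
k=3:  x_3 = 255·130049+254·16·8160 = 66324735,  y_3 = 255·8160+16·130049 = 4161584
k=4:  x_4 = 255·66324735+254·16·4161584 = 33825484801,  y_4 = 255·4161584+16·66324735 = 2122399680
k=5:  x_5 = 255·33825484801+254·16·2122399680 = 17250930923775,  y_5 = 255·2122399680+16·33825484801 = 1082419675216

255 16
130049 8160
66324735 4161584
33825484801 2122399680
17250930923775 1082419675216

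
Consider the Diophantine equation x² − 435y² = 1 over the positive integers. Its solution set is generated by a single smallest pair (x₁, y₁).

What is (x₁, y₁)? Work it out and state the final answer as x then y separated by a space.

d=435: √d = [20; 1,5,1,40] (ℓ=4, even), read p_3/q_3
i=0: a=20 ⇒ p=20, q=1
i=1: a=1 ⇒ p=21, q=1
i=2: a=5 ⇒ p=125, q=6
i=3: a=1 ⇒ p=146, q=7
→ (146, 7).  Check: 146²=21316, 435·7²=21315, difference 1.

146 7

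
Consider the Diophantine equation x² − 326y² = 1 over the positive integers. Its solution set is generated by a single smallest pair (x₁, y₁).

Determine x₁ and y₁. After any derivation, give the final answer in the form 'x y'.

d=326: √d = [18; 18,36] (ℓ=2, even), read p_1/q_1
a_0=18:  p_0=18·1+0=18,  q_0=18·0+1=1
a_1=18:  p_1=18·18+1=325,  q_1=18·1+0=18
fundamental: x₁=325, y₁=18  (since 105625 − 326·324 = 1)

325 18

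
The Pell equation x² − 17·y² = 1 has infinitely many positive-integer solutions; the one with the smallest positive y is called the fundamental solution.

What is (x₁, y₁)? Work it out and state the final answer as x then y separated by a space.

33 8

√17 → a₀=4, period (8); ℓ=1 odd so k=1
i=0: a=4 ⇒ p=4, q=1
i=1: a=8 ⇒ p=33, q=8
(x₁, y₁) = (33, 8);  33² − 17·8² = 1 ✓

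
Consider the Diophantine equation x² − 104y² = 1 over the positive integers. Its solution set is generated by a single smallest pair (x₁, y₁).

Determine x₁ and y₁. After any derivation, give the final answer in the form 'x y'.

d=104: √d = [10; 5,20] (ℓ=2, even), read p_1/q_1
a_0=10:  p_0=10·1+0=10,  q_0=10·0+1=1
a_1=5:  p_1=5·10+1=51,  q_1=5·1+0=5
fundamental: x₁=51, y₁=5  (since 2601 − 104·25 = 1)

51 5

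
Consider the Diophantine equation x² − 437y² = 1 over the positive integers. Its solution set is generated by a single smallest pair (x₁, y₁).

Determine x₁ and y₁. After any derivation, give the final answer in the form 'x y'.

√437 = [20; 1,9,2,9,1,40, …], period ℓ=6 (even) → k=5
i=0: a=20 ⇒ p=20, q=1
i=1: a=1 ⇒ p=21, q=1
…
i=3: a=2 ⇒ p=439, q=21
i=4: a=9 ⇒ p=4160, q=199
i=5: a=1 ⇒ p=4599, q=220
(x₁, y₁) = (4599, 220);  4599² − 437·220² = 1 ✓

4599 220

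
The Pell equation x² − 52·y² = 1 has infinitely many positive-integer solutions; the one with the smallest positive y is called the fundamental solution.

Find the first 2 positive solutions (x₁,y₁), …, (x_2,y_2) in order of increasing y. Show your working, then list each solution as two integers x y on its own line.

649 90
842401 116820

√52 → a₀=7, period (4,1,2,1,4,14); ℓ=6 even so k=5
i=0: a=7 ⇒ p=7, q=1
…
i=3: a=2 ⇒ p=101, q=14
i=4: a=1 ⇒ p=137, q=19
i=5: a=4 ⇒ p=649, q=90
fundamental: x₁=649, y₁=90  (since 421201 − 52·8100 = 1)
(649+90√52)^2 = 842401 + 116820√52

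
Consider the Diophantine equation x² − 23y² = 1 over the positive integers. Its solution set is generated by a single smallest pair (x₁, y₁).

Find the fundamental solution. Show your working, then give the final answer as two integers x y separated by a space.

d=23: √d = [4; 1,3,1,8] (ℓ=4, even), read p_3/q_3
i=0: a=4 ⇒ p=4, q=1
…
i=2: a=3 ⇒ p=19, q=4
i=3: a=1 ⇒ p=24, q=5
fundamental: x₁=24, y₁=5  (since 576 − 23·25 = 1)

24 5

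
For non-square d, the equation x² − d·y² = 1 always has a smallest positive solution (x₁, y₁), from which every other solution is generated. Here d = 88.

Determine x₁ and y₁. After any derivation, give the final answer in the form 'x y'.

197 21

d=88: √d = [9; 2,1,1,1,2,18] (ℓ=6, even), read p_5/q_5
step 0: (9, 1)  from 9·(1,0) + (0,1)
step 1: (19, 2)  from 2·(9,1) + (1,0)
…
step 4: (75, 8)  from 1·(47,5) + (28,3)
step 5: (197, 21)  from 2·(75,8) + (47,5)
→ (197, 21).  Check: 197²=38809, 88·21²=38808, difference 1.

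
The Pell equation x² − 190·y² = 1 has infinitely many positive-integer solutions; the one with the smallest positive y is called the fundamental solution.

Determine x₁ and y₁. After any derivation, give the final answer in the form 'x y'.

[13; 1,3,1,1,1,…,3,1,26] for √190; ℓ=14 ⇒ convergent index 13
step 0: (13, 1)  from 13·(1,0) + (0,1)
…
step 2: (55, 4)  from 3·(14,1) + (13,1)
step 3: (69, 5)  from 1·(55,4) + (14,1)
step 4: (124, 9)  from 1·(69,5) + (55,4)
step 5: (193, 14)  from 1·(124,9) + (69,5)
step 6: (510, 37)  from 2·(193,14) + (124,9)
step 7: (1213, 88)  from 2·(510,37) + (193,14)
step 8: (2936, 213)  from 2·(1213,88) + (510,37)
step 9: (4149, 301)  from 1·(2936,213) + (1213,88)
step 10: (7085, 514)  from 1·(4149,301) + (2936,213)
step 11: (11234, 815)  from 1·(7085,514) + (4149,301)
step 12: (40787, 2959)  from 3·(11234,815) + (7085,514)
step 13: (52021, 3774)  from 1·(40787,2959) + (11234,815)
fundamental: x₁=52021, y₁=3774  (since 2706184441 − 190·14243076 = 1)

52021 3774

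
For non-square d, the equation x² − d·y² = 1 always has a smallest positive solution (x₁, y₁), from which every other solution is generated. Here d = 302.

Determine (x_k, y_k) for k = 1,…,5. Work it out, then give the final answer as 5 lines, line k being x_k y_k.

[17; 2,1,1,1,4,…,1,2,34] for √302; ℓ=16 ⇒ convergent index 15
i=0: a=17 ⇒ p=17, q=1
i=1: a=2 ⇒ p=35, q=2
…
i=4: a=1 ⇒ p=139, q=8
i=5: a=4 ⇒ p=643, q=37
…
i=12: a=1 ⇒ p=574956, q=33085
…
i=14: a=1 ⇒ p=1617193, q=93059
i=15: a=2 ⇒ p=4276623, q=246092
fundamental: x₁=4276623, y₁=246092  (since 18289504284129 − 302·60561272464 = 1)
k=2:  x_2 = 4276623·4276623+302·246092·246092 = 36579008568257,  y_2 = 4276623·246092+246092·4276623 = 2104885414632
k=3:  x_3 = 4276623·36579008568257+302·246092·2104885414632 = 312869258720405635599,  y_3 = 4276623·2104885414632+246092·36579008568257 = 18003602753159249380
k=4:  x_4 = 4276623·312869258720405635599+302·246092·18003602753159249380 = 2676047735673238042056036097,  y_4 = 4276623·18003602753159249380+246092·312869258720405635599 = 153989243234046232237072848
k=5:  x_5 = 4276623·2676047735673238042056036097+302·246092·153989243234046232237072848 = 22888894590955867721004902116885263,  y_5 = 4276623·153989243234046232237072848+246092·2676047735673238042056036097 = 1317107878734614996094061229615228

4276623 246092
36579008568257 2104885414632
312869258720405635599 18003602753159249380
2676047735673238042056036097 153989243234046232237072848
22888894590955867721004902116885263 1317107878734614996094061229615228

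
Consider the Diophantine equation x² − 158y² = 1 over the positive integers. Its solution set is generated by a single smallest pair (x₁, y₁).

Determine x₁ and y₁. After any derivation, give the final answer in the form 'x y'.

7743 616

√158 = [12; 1,1,3,12,3,1,1,24, …], period ℓ=8 (even) → k=7
i=0: a=12 ⇒ p=12, q=1
i=1: a=1 ⇒ p=13, q=1
i=2: a=1 ⇒ p=25, q=2
i=3: a=3 ⇒ p=88, q=7
…
i=5: a=3 ⇒ p=3331, q=265
i=6: a=1 ⇒ p=4412, q=351
i=7: a=1 ⇒ p=7743, q=616
fundamental: x₁=7743, y₁=616  (since 59954049 − 158·379456 = 1)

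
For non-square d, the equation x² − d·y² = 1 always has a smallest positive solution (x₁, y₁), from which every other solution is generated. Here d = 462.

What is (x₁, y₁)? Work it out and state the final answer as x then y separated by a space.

43 2

[21; 2,42] for √462; ℓ=2 ⇒ convergent index 1
i=0: a=21 ⇒ p=21, q=1
i=1: a=2 ⇒ p=43, q=2
(x₁, y₁) = (43, 2);  43² − 462·2² = 1 ✓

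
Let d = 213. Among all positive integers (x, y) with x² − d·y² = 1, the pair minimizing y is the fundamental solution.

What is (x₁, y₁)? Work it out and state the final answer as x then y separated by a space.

[14; 1,1,2,6,1,8,1,6,2,1,1,28] for √213; ℓ=12 ⇒ convergent index 11
step 0: (14, 1)  from 14·(1,0) + (0,1)
step 1: (15, 1)  from 1·(14,1) + (1,0)
…
step 4: (467, 32)  from 6·(73,5) + (29,2)
…
step 6: (4787, 328)  from 8·(540,37) + (467,32)
step 7: (5327, 365)  from 1·(4787,328) + (540,37)
step 8: (36749, 2518)  from 6·(5327,365) + (4787,328)
…
step 10: (115574, 7919)  from 1·(78825,5401) + (36749,2518)
step 11: (194399, 13320)  from 1·(115574,7919) + (78825,5401)
(x₁, y₁) = (194399, 13320);  194399² − 213·13320² = 1 ✓

194399 13320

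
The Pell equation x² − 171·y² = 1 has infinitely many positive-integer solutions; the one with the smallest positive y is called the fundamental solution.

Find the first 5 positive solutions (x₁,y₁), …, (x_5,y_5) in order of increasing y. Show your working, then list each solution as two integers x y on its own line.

[13; 13,26] for √171; ℓ=2 ⇒ convergent index 1
i=0: a=13 ⇒ p=13, q=1
i=1: a=13 ⇒ p=170, q=13
(x₁, y₁) = (170, 13);  170² − 171·13² = 1 ✓
n=2: (170,13)∘(170,13) = (170·170+171·13·13, 170·13+13·170) = (57799,4420)
n=3: (57799,4420)∘(170,13) = (170·57799+171·13·4420, 170·4420+13·57799) = (19651490,1502787)
n=4: (19651490,1502787)∘(170,13) = (170·19651490+171·13·1502787, 170·1502787+13·19651490) = (6681448801,510943160)
n=5: (6681448801,510943160)∘(170,13) = (170·6681448801+171·13·510943160, 170·510943160+13·6681448801) = (2271672940850,173719171613)

170 13
57799 4420
19651490 1502787
6681448801 510943160
2271672940850 173719171613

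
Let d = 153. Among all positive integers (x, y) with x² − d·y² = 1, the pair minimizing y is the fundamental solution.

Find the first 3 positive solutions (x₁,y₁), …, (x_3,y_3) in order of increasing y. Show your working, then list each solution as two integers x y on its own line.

[12; 2,1,2,2,2,1,2,24] for √153; ℓ=8 ⇒ convergent index 7
i=0: a=12 ⇒ p=12, q=1
i=1: a=2 ⇒ p=25, q=2
i=2: a=1 ⇒ p=37, q=3
i=3: a=2 ⇒ p=99, q=8
i=4: a=2 ⇒ p=235, q=19
…
i=6: a=1 ⇒ p=804, q=65
i=7: a=2 ⇒ p=2177, q=176
fundamental: x₁=2177, y₁=176  (since 4739329 − 153·30976 = 1)
(x_2, y_2) = (2177·2177 + 153·176·176, 2177·176 + 176·2177) = (9478657, 766304)
(x_3, y_3) = (2177·9478657 + 153·176·766304, 2177·766304 + 176·9478657) = (41270070401, 3336487440)

2177 176
9478657 766304
41270070401 3336487440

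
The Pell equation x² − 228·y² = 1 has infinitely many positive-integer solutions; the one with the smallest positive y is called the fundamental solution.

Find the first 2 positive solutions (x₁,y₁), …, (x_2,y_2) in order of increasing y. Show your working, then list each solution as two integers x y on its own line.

[15; 10,30] for √228; ℓ=2 ⇒ convergent index 1
a_0=15:  p_0=15·1+0=15,  q_0=15·0+1=1
a_1=10:  p_1=10·15+1=151,  q_1=10·1+0=10
→ (151, 10).  Check: 151²=22801, 228·10²=22800, difference 1.
k=2:  x_2 = 151·151+228·10·10 = 45601,  y_2 = 151·10+10·151 = 3020

151 10
45601 3020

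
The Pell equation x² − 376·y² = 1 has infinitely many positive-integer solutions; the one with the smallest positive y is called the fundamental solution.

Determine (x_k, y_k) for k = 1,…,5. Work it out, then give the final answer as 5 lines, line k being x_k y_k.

[19; 2,1,1,3,1,…,1,2,38] for √376; ℓ=16 ⇒ convergent index 15
step 0: (19, 1)  from 19·(1,0) + (0,1)
step 1: (39, 2)  from 2·(19,1) + (1,0)
…
step 3: (97, 5)  from 1·(58,3) + (39,2)
…
step 6: (1241, 64)  from 2·(446,23) + (349,18)
step 7: (2928, 151)  from 2·(1241,64) + (446,23)
step 8: (12953, 668)  from 4·(2928,151) + (1241,64)
step 9: (28834, 1487)  from 2·(12953,668) + (2928,151)
…
step 11: (99455, 5129)  from 1·(70621,3642) + (28834,1487)
…
step 13: (468441, 24158)  from 1·(368986,19029) + (99455,5129)
step 14: (837427, 43187)  from 1·(468441,24158) + (368986,19029)
step 15: (2143295, 110532)  from 2·(837427,43187) + (468441,24158)
(x₁, y₁) = (2143295, 110532);  2143295² − 376·110532² = 1 ✓
n=2: (2143295,110532)∘(2143295,110532) = (2143295·2143295+376·110532·110532, 2143295·110532+110532·2143295) = (9187426914049,473805365880)
n=3: (9187426914049,473805365880)∘(2143295,110532) = (2143295·9187426914049+376·110532·473805365880, 2143295·473805365880+110532·9187426914049) = (39382732335491159615,2031009343327438668)
n=4: (39382732335491159615,2031009343327438668)∘(2143295,110532) = (2143295·39382732335491159615+376·110532·2031009343327438668, 2143295·2031009343327438668+110532·39382732335491159615) = (168817626601983862467148801,8706104341013491514496240)
n=5: (168817626601983862467148801,8706104341013491514496240)∘(2143295,110532) = (2143295·168817626601983862467148801+376·110532·8706104341013491514496240, 2143295·8706104341013491514496240+110532·168817626601983862467148801) = (723651950015758622280719887718975,37319499807142991581781109982932)

2143295 110532
9187426914049 473805365880
39382732335491159615 2031009343327438668
168817626601983862467148801 8706104341013491514496240
723651950015758622280719887718975 37319499807142991581781109982932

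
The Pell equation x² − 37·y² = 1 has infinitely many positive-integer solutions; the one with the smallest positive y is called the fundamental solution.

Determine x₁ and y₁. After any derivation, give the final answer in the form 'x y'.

73 12

√37 = [6; 12, …], period ℓ=1 (odd) → k=1
k=0  a_k=6  p_k/q_k = 6/1
k=1  a_k=12  p_k/q_k = 73/12
→ (73, 12).  Check: 73²=5329, 37·12²=5328, difference 1.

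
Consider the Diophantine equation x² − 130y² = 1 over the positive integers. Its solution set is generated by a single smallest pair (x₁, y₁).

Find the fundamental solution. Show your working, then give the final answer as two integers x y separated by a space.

6499 570

[11; 2,2,22] for √130; ℓ=3 ⇒ convergent index 5
k=0  a_k=11  p_k/q_k = 11/1
k=1  a_k=2  p_k/q_k = 23/2
…
k=4  a_k=2  p_k/q_k = 2611/229
k=5  a_k=2  p_k/q_k = 6499/570
fundamental: x₁=6499, y₁=570  (since 42237001 − 130·324900 = 1)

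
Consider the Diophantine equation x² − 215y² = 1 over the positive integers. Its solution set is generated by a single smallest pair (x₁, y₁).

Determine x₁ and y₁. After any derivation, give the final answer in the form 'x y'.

44 3

√215 = [14; 1,1,1,28, …], period ℓ=4 (even) → k=3
a_0=14:  p_0=14·1+0=14,  q_0=14·0+1=1
a_1=1:  p_1=1·14+1=15,  q_1=1·1+0=1
a_2=1:  p_2=1·15+14=29,  q_2=1·1+1=2
a_3=1:  p_3=1·29+15=44,  q_3=1·2+1=3
(x₁, y₁) = (44, 3);  44² − 215·3² = 1 ✓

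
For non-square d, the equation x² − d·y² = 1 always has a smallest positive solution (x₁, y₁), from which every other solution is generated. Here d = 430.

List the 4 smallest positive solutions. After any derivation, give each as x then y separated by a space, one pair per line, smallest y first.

2862251 138030
16384961574001 790153011060
93795745300289010251 4523232492118854090
536933931562978654798296001 25893253447598574322902120

√430 → a₀=20, period (1,2,1,3,1,…,2,1,40); ℓ=14 even so k=13
step 0: (20, 1)  from 20·(1,0) + (0,1)
…
step 5: (394, 19)  from 1·(311,15) + (83,4)
…
step 10: (599138, 28893)  from 3·(155233,7486) + (133439,6435)
…
step 12: (2107880, 101651)  from 2·(754371,36379) + (599138,28893)
step 13: (2862251, 138030)  from 1·(2107880,101651) + (754371,36379)
fundamental: x₁=2862251, y₁=138030  (since 8192480787001 − 430·19052280900 = 1)
(x_2, y_2) = (2862251·2862251 + 430·138030·138030, 2862251·138030 + 138030·2862251) = (16384961574001, 790153011060)
(x_3, y_3) = (2862251·16384961574001 + 430·138030·790153011060, 2862251·790153011060 + 138030·16384961574001) = (93795745300289010251, 4523232492118854090)
(x_4, y_4) = (2862251·93795745300289010251 + 430·138030·4523232492118854090, 2862251·4523232492118854090 + 138030·93795745300289010251) = (536933931562978654798296001, 25893253447598574322902120)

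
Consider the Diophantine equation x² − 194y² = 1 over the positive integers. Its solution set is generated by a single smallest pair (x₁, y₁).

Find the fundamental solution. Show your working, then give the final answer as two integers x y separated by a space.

d=194: √d = [13; 1,12,1,26] (ℓ=4, even), read p_3/q_3
step 0: (13, 1)  from 13·(1,0) + (0,1)
step 1: (14, 1)  from 1·(13,1) + (1,0)
step 2: (181, 13)  from 12·(14,1) + (13,1)
step 3: (195, 14)  from 1·(181,13) + (14,1)
(x₁, y₁) = (195, 14);  195² − 194·14² = 1 ✓

195 14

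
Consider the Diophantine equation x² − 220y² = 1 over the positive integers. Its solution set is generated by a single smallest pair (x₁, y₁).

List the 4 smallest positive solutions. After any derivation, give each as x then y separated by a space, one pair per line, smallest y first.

√220 = [14; 1,4,1,28, …], period ℓ=4 (even) → k=3
i=0: a=14 ⇒ p=14, q=1
i=1: a=1 ⇒ p=15, q=1
i=2: a=4 ⇒ p=74, q=5
i=3: a=1 ⇒ p=89, q=6
(x₁, y₁) = (89, 6);  89² − 220·6² = 1 ✓
n=2: (89,6)∘(89,6) = (89·89+220·6·6, 89·6+6·89) = (15841,1068)
n=3: (15841,1068)∘(89,6) = (89·15841+220·6·1068, 89·1068+6·15841) = (2819609,190098)
n=4: (2819609,190098)∘(89,6) = (89·2819609+220·6·190098, 89·190098+6·2819609) = (501874561,33836376)

89 6
15841 1068
2819609 190098
501874561 33836376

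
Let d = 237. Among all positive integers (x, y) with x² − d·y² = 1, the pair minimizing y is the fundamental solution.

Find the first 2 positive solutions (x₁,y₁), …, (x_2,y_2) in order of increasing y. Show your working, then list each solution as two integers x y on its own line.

[15; 2,1,1,7,10,7,1,1,2,30] for √237; ℓ=10 ⇒ convergent index 9
k=0  a_k=15  p_k/q_k = 15/1
k=1  a_k=2  p_k/q_k = 31/2
…
k=3  a_k=1  p_k/q_k = 77/5
…
k=5  a_k=10  p_k/q_k = 5927/385
k=6  a_k=7  p_k/q_k = 42074/2733
k=7  a_k=1  p_k/q_k = 48001/3118
k=8  a_k=1  p_k/q_k = 90075/5851
k=9  a_k=2  p_k/q_k = 228151/14820
fundamental: x₁=228151, y₁=14820  (since 52052878801 − 237·219632400 = 1)
(228151+14820√237)^2 = 104105757601 + 6762395640√237

228151 14820
104105757601 6762395640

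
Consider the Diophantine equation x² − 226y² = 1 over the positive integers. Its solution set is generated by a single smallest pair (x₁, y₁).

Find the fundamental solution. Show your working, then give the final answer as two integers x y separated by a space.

√226 = [15; 30, …], period ℓ=1 (odd) → k=1
i=0: a=15 ⇒ p=15, q=1
i=1: a=30 ⇒ p=451, q=30
→ (451, 30).  Check: 451²=203401, 226·30²=203400, difference 1.

451 30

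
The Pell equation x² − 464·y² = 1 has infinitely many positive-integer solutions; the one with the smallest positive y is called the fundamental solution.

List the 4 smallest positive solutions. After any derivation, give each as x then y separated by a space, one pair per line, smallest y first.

9801 455
192119201 8918910
3765920568201 174828473365
73819574785756801 3426987725981820

d=464: √d = [21; 1,1,5,1,1,1,5,1,1,42] (ℓ=10, even), read p_9/q_9
i=0: a=21 ⇒ p=21, q=1
i=1: a=1 ⇒ p=22, q=1
…
i=5: a=1 ⇒ p=517, q=24
…
i=7: a=5 ⇒ p=4502, q=209
i=8: a=1 ⇒ p=5299, q=246
i=9: a=1 ⇒ p=9801, q=455
(x₁, y₁) = (9801, 455);  9801² − 464·455² = 1 ✓
(x_2, y_2) = (9801·9801 + 464·455·455, 9801·455 + 455·9801) = (192119201, 8918910)
(x_3, y_3) = (9801·192119201 + 464·455·8918910, 9801·8918910 + 455·192119201) = (3765920568201, 174828473365)
(x_4, y_4) = (9801·3765920568201 + 464·455·174828473365, 9801·174828473365 + 455·3765920568201) = (73819574785756801, 3426987725981820)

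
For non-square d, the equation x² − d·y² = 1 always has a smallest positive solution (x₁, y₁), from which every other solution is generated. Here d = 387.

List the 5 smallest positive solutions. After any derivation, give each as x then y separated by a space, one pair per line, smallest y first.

3482 177
24248647 1232628
168867574226 8584021215
1175993762661217 59779122508632
8189620394305140962 416301800566092033

d=387: √d = [19; 1,2,19,2,1,38] (ℓ=6, even), read p_5/q_5
k=0  a_k=19  p_k/q_k = 19/1
…
k=2  a_k=2  p_k/q_k = 59/3
k=3  a_k=19  p_k/q_k = 1141/58
k=4  a_k=2  p_k/q_k = 2341/119
k=5  a_k=1  p_k/q_k = 3482/177
→ (3482, 177).  Check: 3482²=12124324, 387·177²=12124323, difference 1.
n=2: (3482,177)∘(3482,177) = (3482·3482+387·177·177, 3482·177+177·3482) = (24248647,1232628)
n=3: (24248647,1232628)∘(3482,177) = (3482·24248647+387·177·1232628, 3482·1232628+177·24248647) = (168867574226,8584021215)
n=4: (168867574226,8584021215)∘(3482,177) = (3482·168867574226+387·177·8584021215, 3482·8584021215+177·168867574226) = (1175993762661217,59779122508632)
n=5: (1175993762661217,59779122508632)∘(3482,177) = (3482·1175993762661217+387·177·59779122508632, 3482·59779122508632+177·1175993762661217) = (8189620394305140962,416301800566092033)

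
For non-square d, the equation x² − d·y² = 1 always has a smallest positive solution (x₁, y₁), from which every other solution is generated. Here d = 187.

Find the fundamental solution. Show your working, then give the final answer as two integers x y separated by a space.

1682 123

d=187: √d = [13; 1,2,13,2,1,26] (ℓ=6, even), read p_5/q_5
k=0  a_k=13  p_k/q_k = 13/1
…
k=3  a_k=13  p_k/q_k = 547/40
k=4  a_k=2  p_k/q_k = 1135/83
k=5  a_k=1  p_k/q_k = 1682/123
→ (1682, 123).  Check: 1682²=2829124, 187·123²=2829123, difference 1.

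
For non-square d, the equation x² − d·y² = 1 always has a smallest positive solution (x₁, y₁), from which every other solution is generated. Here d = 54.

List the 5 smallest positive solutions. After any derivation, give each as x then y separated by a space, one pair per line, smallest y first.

485 66
470449 64020
456335045 62099334
442644523201 60236289960
429364731169925 58429139161866

[7; 2,1,6,1,2,14] for √54; ℓ=6 ⇒ convergent index 5
i=0: a=7 ⇒ p=7, q=1
…
i=3: a=6 ⇒ p=147, q=20
i=4: a=1 ⇒ p=169, q=23
i=5: a=2 ⇒ p=485, q=66
fundamental: x₁=485, y₁=66  (since 235225 − 54·4356 = 1)
k=2:  x_2 = 485·485+54·66·66 = 470449,  y_2 = 485·66+66·485 = 64020
k=3:  x_3 = 485·470449+54·66·64020 = 456335045,  y_3 = 485·64020+66·470449 = 62099334
k=4:  x_4 = 485·456335045+54·66·62099334 = 442644523201,  y_4 = 485·62099334+66·456335045 = 60236289960
k=5:  x_5 = 485·442644523201+54·66·60236289960 = 429364731169925,  y_5 = 485·60236289960+66·442644523201 = 58429139161866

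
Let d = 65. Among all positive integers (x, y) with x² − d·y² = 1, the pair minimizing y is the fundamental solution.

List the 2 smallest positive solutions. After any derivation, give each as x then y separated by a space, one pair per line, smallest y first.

129 16
33281 4128

[8; 16] for √65; ℓ=1 ⇒ convergent index 1
i=0: a=8 ⇒ p=8, q=1
i=1: a=16 ⇒ p=129, q=16
→ (129, 16).  Check: 129²=16641, 65·16²=16640, difference 1.
n=2: (129,16)∘(129,16) = (129·129+65·16·16, 129·16+16·129) = (33281,4128)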